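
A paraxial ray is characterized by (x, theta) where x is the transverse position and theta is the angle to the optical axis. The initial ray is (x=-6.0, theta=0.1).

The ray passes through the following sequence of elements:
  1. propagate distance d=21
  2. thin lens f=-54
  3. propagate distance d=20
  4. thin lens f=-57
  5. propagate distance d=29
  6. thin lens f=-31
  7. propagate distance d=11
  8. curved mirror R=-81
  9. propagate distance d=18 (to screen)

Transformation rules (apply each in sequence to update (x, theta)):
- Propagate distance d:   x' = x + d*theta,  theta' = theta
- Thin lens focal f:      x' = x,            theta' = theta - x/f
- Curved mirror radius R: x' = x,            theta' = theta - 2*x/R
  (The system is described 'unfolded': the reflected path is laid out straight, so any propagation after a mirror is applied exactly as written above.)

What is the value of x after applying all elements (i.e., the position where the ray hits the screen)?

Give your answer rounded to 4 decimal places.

Initial: x=-6.0000 theta=0.1000
After 1 (propagate distance d=21): x=-3.9000 theta=0.1000
After 2 (thin lens f=-54): x=-3.9000 theta=1/36 (≈0.0278)
After 3 (propagate distance d=20): x=-301/90 (≈-3.3444) theta=1/36 (≈0.0278)
After 4 (thin lens f=-57): x=-301/90 (≈-3.3444) theta=-317/10260 (≈-0.0309)
After 5 (propagate distance d=29): x=-43507/10260 (≈-4.2404) theta=-317/10260 (≈-0.0309)
After 6 (thin lens f=-31): x=-43507/10260 (≈-4.2404) theta=-2963/17670 (≈-0.1677)
After 7 (propagate distance d=11): x=-1935391/318060 (≈-6.0850) theta=-2963/17670 (≈-0.1677)
After 8 (curved mirror R=-81): x=-1935391/318060 (≈-6.0850) theta=-2047709/6440715 (≈-0.3179)
After 9 (propagate distance d=18 (to screen)): x=-33800191/2862540 (≈-11.8078) theta=-2047709/6440715 (≈-0.3179)
Rounded to 4 decimal places: x = -11.8078

Answer: -11.8078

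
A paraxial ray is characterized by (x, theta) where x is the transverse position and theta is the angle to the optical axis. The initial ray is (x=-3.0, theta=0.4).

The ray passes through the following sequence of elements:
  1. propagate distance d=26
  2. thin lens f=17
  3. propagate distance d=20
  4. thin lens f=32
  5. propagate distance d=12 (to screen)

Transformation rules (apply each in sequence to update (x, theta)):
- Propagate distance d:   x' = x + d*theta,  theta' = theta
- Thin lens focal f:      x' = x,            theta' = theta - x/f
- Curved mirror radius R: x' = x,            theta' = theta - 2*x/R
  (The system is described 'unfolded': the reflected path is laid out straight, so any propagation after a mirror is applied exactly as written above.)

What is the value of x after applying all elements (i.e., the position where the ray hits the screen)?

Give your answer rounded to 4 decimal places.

Initial: x=-3.0000 theta=0.4000
After 1 (propagate distance d=26): x=7.4000 theta=0.4000
After 2 (thin lens f=17): x=7.4000 theta=-3/85 (≈-0.0353)
After 3 (propagate distance d=20): x=569/85 (≈6.6941) theta=-3/85 (≈-0.0353)
After 4 (thin lens f=32): x=569/85 (≈6.6941) theta=-133/544 (≈-0.2445)
After 5 (propagate distance d=12 (to screen)): x=2557/680 (≈3.7603) theta=-133/544 (≈-0.2445)
Rounded to 4 decimal places: x = 3.7603

Answer: 3.7603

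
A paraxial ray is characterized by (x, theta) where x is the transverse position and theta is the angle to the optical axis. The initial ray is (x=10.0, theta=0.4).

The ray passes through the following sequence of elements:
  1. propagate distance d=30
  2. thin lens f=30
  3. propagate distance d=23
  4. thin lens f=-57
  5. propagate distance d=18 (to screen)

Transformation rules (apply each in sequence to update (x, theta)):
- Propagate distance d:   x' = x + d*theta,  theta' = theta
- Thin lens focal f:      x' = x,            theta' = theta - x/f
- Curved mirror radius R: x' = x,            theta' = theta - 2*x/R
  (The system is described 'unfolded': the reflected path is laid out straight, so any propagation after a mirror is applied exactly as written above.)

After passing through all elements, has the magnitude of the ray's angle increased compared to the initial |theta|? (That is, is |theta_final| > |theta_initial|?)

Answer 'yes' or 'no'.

Initial: x=10.0000 theta=0.4000
After 1 (propagate distance d=30): x=22.0000 theta=0.4000
After 2 (thin lens f=30): x=22.0000 theta=-1/3 (≈-0.3333)
After 3 (propagate distance d=23): x=43/3 (≈14.3333) theta=-1/3 (≈-0.3333)
After 4 (thin lens f=-57): x=43/3 (≈14.3333) theta=-14/171 (≈-0.0819)
After 5 (propagate distance d=18 (to screen)): x=733/57 (≈12.8596) theta=-14/171 (≈-0.0819)
|theta_initial|=0.4000 |theta_final|=14/171 (≈0.0819) -> not increased

Answer: no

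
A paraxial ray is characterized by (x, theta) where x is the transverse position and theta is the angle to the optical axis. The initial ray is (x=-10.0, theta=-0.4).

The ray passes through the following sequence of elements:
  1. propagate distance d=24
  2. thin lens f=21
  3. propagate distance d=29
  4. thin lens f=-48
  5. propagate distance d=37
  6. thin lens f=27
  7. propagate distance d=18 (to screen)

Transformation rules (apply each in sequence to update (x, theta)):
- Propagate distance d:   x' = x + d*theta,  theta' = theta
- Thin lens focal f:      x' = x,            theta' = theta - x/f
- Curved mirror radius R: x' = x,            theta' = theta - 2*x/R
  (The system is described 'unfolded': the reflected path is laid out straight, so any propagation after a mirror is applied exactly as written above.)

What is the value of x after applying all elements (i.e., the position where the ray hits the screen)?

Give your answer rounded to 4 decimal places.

Answer: 12.1880

Derivation:
Initial: x=-10.0000 theta=-0.4000
After 1 (propagate distance d=24): x=-19.6000 theta=-0.4000
After 2 (thin lens f=21): x=-19.6000 theta=8/15 (≈0.5333)
After 3 (propagate distance d=29): x=-62/15 (≈-4.1333) theta=8/15 (≈0.5333)
After 4 (thin lens f=-48): x=-62/15 (≈-4.1333) theta=161/360 (≈0.4472)
After 5 (propagate distance d=37): x=4469/360 (≈12.4139) theta=161/360 (≈0.4472)
After 6 (thin lens f=27): x=4469/360 (≈12.4139) theta=-61/4860 (≈-0.0126)
After 7 (propagate distance d=18 (to screen)): x=13163/1080 (≈12.1880) theta=-61/4860 (≈-0.0126)
Rounded to 4 decimal places: x = 12.1880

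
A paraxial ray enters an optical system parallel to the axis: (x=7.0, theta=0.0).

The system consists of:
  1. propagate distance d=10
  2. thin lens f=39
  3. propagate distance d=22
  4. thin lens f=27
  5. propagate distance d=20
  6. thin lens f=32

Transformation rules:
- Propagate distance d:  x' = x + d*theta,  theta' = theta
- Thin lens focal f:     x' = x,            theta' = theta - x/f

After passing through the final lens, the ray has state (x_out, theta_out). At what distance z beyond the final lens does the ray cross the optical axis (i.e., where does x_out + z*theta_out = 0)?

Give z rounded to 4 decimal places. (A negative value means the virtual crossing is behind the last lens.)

Initial: x=7.0000 theta=0.0000
After 1 (propagate distance d=10): x=7.0000 theta=0.0000
After 2 (thin lens f=39): x=7.0000 theta=-7/39 (≈-0.1795)
After 3 (propagate distance d=22): x=119/39 (≈3.0513) theta=-7/39 (≈-0.1795)
After 4 (thin lens f=27): x=119/39 (≈3.0513) theta=-308/1053 (≈-0.2925)
After 5 (propagate distance d=20): x=-2947/1053 (≈-2.7987) theta=-308/1053 (≈-0.2925)
After 6 (thin lens f=32): x=-2947/1053 (≈-2.7987) theta=-2303/11232 (≈-0.2050)
z_focus = -x_out/theta_out = -(-2947/1053)/(-2303/11232) = -13472/987 ≈ -13.6494
Rounded to 4 decimal places: z = -13.6494

Answer: -13.6494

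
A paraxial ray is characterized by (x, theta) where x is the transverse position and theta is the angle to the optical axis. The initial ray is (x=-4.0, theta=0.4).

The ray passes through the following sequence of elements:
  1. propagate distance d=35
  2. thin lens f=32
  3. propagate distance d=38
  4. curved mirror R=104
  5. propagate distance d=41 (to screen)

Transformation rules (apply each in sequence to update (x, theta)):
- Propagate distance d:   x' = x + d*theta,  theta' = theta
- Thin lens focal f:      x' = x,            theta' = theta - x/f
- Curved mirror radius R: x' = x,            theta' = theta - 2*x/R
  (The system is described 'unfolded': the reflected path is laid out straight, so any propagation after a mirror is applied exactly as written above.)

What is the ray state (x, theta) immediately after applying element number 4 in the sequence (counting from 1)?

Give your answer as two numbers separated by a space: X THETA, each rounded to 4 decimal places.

Answer: 13.3250 -0.1688

Derivation:
Initial: x=-4.0000 theta=0.4000
After 1 (propagate distance d=35): x=10.0000 theta=0.4000
After 2 (thin lens f=32): x=10.0000 theta=0.0875
After 3 (propagate distance d=38): x=13.3250 theta=0.0875
After 4 (curved mirror R=104): x=13.3250 theta=-27/160 (≈-0.1688)
Rounded to 4 decimal places: x = 13.3250, theta = -0.1688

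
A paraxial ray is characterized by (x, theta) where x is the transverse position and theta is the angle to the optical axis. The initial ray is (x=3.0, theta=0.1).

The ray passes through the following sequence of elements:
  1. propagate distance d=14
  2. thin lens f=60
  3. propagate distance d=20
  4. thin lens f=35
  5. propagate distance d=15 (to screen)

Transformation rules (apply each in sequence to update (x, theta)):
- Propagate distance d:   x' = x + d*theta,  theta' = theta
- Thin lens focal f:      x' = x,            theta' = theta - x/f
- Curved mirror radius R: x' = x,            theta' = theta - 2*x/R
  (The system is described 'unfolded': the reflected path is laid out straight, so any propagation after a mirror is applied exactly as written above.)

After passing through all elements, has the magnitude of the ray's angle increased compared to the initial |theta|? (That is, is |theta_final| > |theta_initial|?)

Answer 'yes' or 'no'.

Initial: x=3.0000 theta=0.1000
After 1 (propagate distance d=14): x=4.4000 theta=0.1000
After 2 (thin lens f=60): x=4.4000 theta=2/75 (≈0.0267)
After 3 (propagate distance d=20): x=74/15 (≈4.9333) theta=2/75 (≈0.0267)
After 4 (thin lens f=35): x=74/15 (≈4.9333) theta=-4/35 (≈-0.1143)
After 5 (propagate distance d=15 (to screen)): x=338/105 (≈3.2190) theta=-4/35 (≈-0.1143)
|theta_initial|=0.1000 |theta_final|=4/35 (≈0.1143) -> increased

Answer: yes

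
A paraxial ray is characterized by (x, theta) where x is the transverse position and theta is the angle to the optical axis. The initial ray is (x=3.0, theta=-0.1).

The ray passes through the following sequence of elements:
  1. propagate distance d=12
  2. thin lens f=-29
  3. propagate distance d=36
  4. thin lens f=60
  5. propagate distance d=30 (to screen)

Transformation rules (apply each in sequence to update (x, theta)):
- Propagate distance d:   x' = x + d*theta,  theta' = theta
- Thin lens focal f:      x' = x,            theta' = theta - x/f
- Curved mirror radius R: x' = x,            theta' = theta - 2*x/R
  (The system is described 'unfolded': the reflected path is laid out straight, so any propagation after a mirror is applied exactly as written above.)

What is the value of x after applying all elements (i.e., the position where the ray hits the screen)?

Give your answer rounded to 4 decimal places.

Initial: x=3.0000 theta=-0.1000
After 1 (propagate distance d=12): x=1.8000 theta=-0.1000
After 2 (thin lens f=-29): x=1.8000 theta=-11/290 (≈-0.0379)
After 3 (propagate distance d=36): x=63/145 (≈0.4345) theta=-11/290 (≈-0.0379)
After 4 (thin lens f=60): x=63/145 (≈0.4345) theta=-131/2900 (≈-0.0452)
After 5 (propagate distance d=30 (to screen)): x=-267/290 (≈-0.9207) theta=-131/2900 (≈-0.0452)
Rounded to 4 decimal places: x = -0.9207

Answer: -0.9207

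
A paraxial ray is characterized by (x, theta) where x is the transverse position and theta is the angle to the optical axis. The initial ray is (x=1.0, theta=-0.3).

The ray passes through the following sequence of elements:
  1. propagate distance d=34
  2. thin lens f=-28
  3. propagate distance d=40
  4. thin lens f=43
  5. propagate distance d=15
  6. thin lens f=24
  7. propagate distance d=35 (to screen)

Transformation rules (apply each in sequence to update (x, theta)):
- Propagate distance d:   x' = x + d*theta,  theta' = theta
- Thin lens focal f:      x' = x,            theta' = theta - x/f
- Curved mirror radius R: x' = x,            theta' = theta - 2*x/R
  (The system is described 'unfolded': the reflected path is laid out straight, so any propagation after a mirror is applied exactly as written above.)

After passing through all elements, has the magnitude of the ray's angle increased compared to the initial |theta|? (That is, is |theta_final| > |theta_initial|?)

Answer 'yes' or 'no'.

Answer: yes

Derivation:
Initial: x=1.0000 theta=-0.3000
After 1 (propagate distance d=34): x=-9.2000 theta=-0.3000
After 2 (thin lens f=-28): x=-9.2000 theta=-22/35 (≈-0.6286)
After 3 (propagate distance d=40): x=-1202/35 (≈-34.3429) theta=-22/35 (≈-0.6286)
After 4 (thin lens f=43): x=-1202/35 (≈-34.3429) theta=256/1505 (≈0.1701)
After 5 (propagate distance d=15): x=-47846/1505 (≈-31.7914) theta=256/1505 (≈0.1701)
After 6 (thin lens f=24): x=-47846/1505 (≈-31.7914) theta=5399/3612 (≈1.4947)
After 7 (propagate distance d=35 (to screen)): x=370673/18060 (≈20.5245) theta=5399/3612 (≈1.4947)
|theta_initial|=0.3000 |theta_final|=5399/3612 (≈1.4947) -> increased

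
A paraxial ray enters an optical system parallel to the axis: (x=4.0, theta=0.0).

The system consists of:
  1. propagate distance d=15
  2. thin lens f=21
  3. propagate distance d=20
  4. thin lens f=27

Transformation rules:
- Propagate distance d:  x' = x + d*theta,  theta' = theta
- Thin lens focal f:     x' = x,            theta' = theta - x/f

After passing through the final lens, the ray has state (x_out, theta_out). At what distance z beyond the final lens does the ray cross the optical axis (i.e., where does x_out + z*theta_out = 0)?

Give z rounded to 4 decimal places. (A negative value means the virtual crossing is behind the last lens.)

Answer: 0.9643

Derivation:
Initial: x=4.0000 theta=0.0000
After 1 (propagate distance d=15): x=4.0000 theta=0.0000
After 2 (thin lens f=21): x=4.0000 theta=-4/21 (≈-0.1905)
After 3 (propagate distance d=20): x=4/21 (≈0.1905) theta=-4/21 (≈-0.1905)
After 4 (thin lens f=27): x=4/21 (≈0.1905) theta=-16/81 (≈-0.1975)
z_focus = -x_out/theta_out = -(4/21)/(-16/81) = 27/28 ≈ 0.9643
Rounded to 4 decimal places: z = 0.9643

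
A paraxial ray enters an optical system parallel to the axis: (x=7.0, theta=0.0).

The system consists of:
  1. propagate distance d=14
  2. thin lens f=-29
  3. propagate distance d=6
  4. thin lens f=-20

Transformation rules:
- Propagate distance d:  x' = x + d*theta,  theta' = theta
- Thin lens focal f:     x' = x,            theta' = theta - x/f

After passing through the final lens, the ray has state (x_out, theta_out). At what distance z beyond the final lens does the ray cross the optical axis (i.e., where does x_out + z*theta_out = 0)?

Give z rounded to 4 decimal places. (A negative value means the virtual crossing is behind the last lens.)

Answer: -12.7273

Derivation:
Initial: x=7.0000 theta=0.0000
After 1 (propagate distance d=14): x=7.0000 theta=0.0000
After 2 (thin lens f=-29): x=7.0000 theta=7/29 (≈0.2414)
After 3 (propagate distance d=6): x=245/29 (≈8.4483) theta=7/29 (≈0.2414)
After 4 (thin lens f=-20): x=245/29 (≈8.4483) theta=77/116 (≈0.6638)
z_focus = -x_out/theta_out = -(245/29)/(77/116) = -140/11 ≈ -12.7273
Rounded to 4 decimal places: z = -12.7273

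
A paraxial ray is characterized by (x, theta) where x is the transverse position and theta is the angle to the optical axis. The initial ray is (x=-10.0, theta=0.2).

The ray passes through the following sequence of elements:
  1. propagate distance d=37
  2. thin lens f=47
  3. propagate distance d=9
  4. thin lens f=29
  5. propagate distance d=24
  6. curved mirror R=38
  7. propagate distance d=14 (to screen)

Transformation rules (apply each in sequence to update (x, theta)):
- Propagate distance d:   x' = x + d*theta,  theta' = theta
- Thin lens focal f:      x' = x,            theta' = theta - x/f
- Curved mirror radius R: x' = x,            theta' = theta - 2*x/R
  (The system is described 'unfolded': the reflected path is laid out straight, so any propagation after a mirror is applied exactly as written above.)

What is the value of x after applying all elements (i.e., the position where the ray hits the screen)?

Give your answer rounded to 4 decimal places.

Initial: x=-10.0000 theta=0.2000
After 1 (propagate distance d=37): x=-2.6000 theta=0.2000
After 2 (thin lens f=47): x=-2.6000 theta=12/47 (≈0.2553)
After 3 (propagate distance d=9): x=-71/235 (≈-0.3021) theta=12/47 (≈0.2553)
After 4 (thin lens f=29): x=-71/235 (≈-0.3021) theta=1811/6815 (≈0.2657)
After 5 (propagate distance d=24): x=8281/1363 (≈6.0756) theta=1811/6815 (≈0.2657)
After 6 (curved mirror R=38): x=8281/1363 (≈6.0756) theta=-6996/129485 (≈-0.0540)
After 7 (propagate distance d=14 (to screen)): x=688751/129485 (≈5.3192) theta=-6996/129485 (≈-0.0540)
Rounded to 4 decimal places: x = 5.3192

Answer: 5.3192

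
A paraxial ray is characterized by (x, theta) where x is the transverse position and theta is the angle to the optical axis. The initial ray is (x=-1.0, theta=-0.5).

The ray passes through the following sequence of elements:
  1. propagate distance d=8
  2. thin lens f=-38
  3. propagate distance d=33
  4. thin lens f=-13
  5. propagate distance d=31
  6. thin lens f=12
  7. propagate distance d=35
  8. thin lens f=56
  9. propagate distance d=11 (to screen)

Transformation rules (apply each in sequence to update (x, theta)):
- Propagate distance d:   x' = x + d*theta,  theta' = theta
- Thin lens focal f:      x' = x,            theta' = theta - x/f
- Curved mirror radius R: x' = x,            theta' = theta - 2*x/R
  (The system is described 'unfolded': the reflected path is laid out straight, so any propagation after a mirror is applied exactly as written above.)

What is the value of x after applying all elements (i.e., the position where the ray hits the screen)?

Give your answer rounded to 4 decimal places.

Initial: x=-1.0000 theta=-0.5000
After 1 (propagate distance d=8): x=-5.0000 theta=-0.5000
After 2 (thin lens f=-38): x=-5.0000 theta=-12/19 (≈-0.6316)
After 3 (propagate distance d=33): x=-491/19 (≈-25.8421) theta=-12/19 (≈-0.6316)
After 4 (thin lens f=-13): x=-491/19 (≈-25.8421) theta=-647/247 (≈-2.6194)
After 5 (propagate distance d=31): x=-26440/247 (≈-107.0445) theta=-647/247 (≈-2.6194)
After 6 (thin lens f=12): x=-26440/247 (≈-107.0445) theta=4669/741 (≈6.3009)
After 7 (propagate distance d=35): x=84095/741 (≈113.4885) theta=4669/741 (≈6.3009)
After 8 (thin lens f=56): x=84095/741 (≈113.4885) theta=59123/13832 (≈4.2744)
After 9 (propagate distance d=11 (to screen)): x=6660379/41496 (≈160.5065) theta=59123/13832 (≈4.2744)
Rounded to 4 decimal places: x = 160.5065

Answer: 160.5065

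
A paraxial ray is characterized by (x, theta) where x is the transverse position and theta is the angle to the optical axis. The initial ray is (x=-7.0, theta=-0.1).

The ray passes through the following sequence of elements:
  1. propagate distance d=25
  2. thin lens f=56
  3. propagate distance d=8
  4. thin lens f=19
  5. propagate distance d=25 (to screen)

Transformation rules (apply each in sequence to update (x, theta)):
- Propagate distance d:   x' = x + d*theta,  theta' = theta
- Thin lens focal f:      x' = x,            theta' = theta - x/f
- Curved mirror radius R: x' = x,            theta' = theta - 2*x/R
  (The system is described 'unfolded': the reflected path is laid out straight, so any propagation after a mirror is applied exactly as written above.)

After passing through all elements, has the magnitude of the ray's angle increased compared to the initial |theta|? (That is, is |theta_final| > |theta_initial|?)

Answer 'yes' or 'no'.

Answer: yes

Derivation:
Initial: x=-7.0000 theta=-0.1000
After 1 (propagate distance d=25): x=-9.5000 theta=-0.1000
After 2 (thin lens f=56): x=-9.5000 theta=39/560 (≈0.0696)
After 3 (propagate distance d=8): x=-313/35 (≈-8.9429) theta=39/560 (≈0.0696)
After 4 (thin lens f=19): x=-313/35 (≈-8.9429) theta=5749/10640 (≈0.5403)
After 5 (propagate distance d=25 (to screen)): x=6939/1520 (≈4.5651) theta=5749/10640 (≈0.5403)
|theta_initial|=0.1000 |theta_final|=5749/10640 (≈0.5403) -> increased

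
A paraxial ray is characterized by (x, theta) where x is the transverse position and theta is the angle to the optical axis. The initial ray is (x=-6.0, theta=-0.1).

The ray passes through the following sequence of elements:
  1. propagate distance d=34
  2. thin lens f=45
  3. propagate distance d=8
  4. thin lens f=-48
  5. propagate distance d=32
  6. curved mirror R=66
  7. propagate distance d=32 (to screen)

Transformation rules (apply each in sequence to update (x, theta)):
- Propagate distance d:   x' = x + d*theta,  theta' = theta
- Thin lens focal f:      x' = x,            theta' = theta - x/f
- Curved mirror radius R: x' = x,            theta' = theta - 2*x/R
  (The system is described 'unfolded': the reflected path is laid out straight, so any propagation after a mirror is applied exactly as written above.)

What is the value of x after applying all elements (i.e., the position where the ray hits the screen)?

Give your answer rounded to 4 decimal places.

Initial: x=-6.0000 theta=-0.1000
After 1 (propagate distance d=34): x=-9.4000 theta=-0.1000
After 2 (thin lens f=45): x=-9.4000 theta=49/450 (≈0.1089)
After 3 (propagate distance d=8): x=-1919/225 (≈-8.5289) theta=49/450 (≈0.1089)
After 4 (thin lens f=-48): x=-1919/225 (≈-8.5289) theta=-743/10800 (≈-0.0688)
After 5 (propagate distance d=32): x=-7243/675 (≈-10.7304) theta=-743/10800 (≈-0.0688)
After 6 (curved mirror R=66): x=-7243/675 (≈-10.7304) theta=91369/356400 (≈0.2564)
After 7 (propagate distance d=32 (to screen)): x=-56281/22275 (≈-2.5266) theta=91369/356400 (≈0.2564)
Rounded to 4 decimal places: x = -2.5266

Answer: -2.5266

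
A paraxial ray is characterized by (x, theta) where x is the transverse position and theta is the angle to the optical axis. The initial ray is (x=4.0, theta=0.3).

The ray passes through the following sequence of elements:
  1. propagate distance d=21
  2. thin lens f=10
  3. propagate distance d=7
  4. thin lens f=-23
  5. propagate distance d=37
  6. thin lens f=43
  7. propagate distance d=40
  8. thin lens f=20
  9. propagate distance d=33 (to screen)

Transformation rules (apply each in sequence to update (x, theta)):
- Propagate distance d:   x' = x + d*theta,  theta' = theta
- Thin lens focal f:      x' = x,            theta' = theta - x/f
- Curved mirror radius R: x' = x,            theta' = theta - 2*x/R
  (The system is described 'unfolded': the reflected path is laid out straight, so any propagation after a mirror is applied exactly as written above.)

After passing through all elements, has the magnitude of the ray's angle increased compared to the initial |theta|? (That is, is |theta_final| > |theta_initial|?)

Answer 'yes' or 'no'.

Answer: yes

Derivation:
Initial: x=4.0000 theta=0.3000
After 1 (propagate distance d=21): x=10.3000 theta=0.3000
After 2 (thin lens f=10): x=10.3000 theta=-0.7300
After 3 (propagate distance d=7): x=5.1900 theta=-0.7300
After 4 (thin lens f=-23): x=5.1900 theta=-58/115 (≈-0.5043)
After 5 (propagate distance d=37): x=-30983/2300 (≈-13.4709) theta=-58/115 (≈-0.5043)
After 6 (thin lens f=43): x=-30983/2300 (≈-13.4709) theta=-18897/98900 (≈-0.1911)
After 7 (propagate distance d=40): x=-2088149/98900 (≈-21.1137) theta=-18897/98900 (≈-0.1911)
After 8 (thin lens f=20): x=-2088149/98900 (≈-21.1137) theta=1710209/1978000 (≈0.8646)
After 9 (propagate distance d=33 (to screen)): x=14673917/1978000 (≈7.4186) theta=1710209/1978000 (≈0.8646)
|theta_initial|=0.3000 |theta_final|=1710209/1978000 (≈0.8646) -> increased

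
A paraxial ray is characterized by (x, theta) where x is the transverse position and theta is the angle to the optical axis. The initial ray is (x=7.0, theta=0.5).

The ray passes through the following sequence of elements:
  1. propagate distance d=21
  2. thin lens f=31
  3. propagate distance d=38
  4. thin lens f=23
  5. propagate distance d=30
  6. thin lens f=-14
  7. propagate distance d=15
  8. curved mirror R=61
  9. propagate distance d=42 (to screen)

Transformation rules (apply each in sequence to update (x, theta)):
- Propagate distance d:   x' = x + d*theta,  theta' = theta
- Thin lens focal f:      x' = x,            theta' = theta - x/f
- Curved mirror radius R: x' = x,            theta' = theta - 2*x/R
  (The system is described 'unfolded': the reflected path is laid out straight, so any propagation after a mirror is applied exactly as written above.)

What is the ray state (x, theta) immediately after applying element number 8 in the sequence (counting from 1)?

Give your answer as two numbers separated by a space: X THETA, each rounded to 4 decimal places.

Initial: x=7.0000 theta=0.5000
After 1 (propagate distance d=21): x=17.5000 theta=0.5000
After 2 (thin lens f=31): x=17.5000 theta=-2/31 (≈-0.0645)
After 3 (propagate distance d=38): x=933/62 (≈15.0484) theta=-2/31 (≈-0.0645)
After 4 (thin lens f=23): x=933/62 (≈15.0484) theta=-1025/1426 (≈-0.7188)
After 5 (propagate distance d=30): x=-9291/1426 (≈-6.5154) theta=-1025/1426 (≈-0.7188)
After 6 (thin lens f=-14): x=-9291/1426 (≈-6.5154) theta=-23641/19964 (≈-1.1842)
After 7 (propagate distance d=15): x=-484689/19964 (≈-24.2782) theta=-23641/19964 (≈-1.1842)
After 8 (curved mirror R=61): x=-484689/19964 (≈-24.2782) theta=-472723/1217804 (≈-0.3882)
Rounded to 4 decimal places: x = -24.2782, theta = -0.3882

Answer: -24.2782 -0.3882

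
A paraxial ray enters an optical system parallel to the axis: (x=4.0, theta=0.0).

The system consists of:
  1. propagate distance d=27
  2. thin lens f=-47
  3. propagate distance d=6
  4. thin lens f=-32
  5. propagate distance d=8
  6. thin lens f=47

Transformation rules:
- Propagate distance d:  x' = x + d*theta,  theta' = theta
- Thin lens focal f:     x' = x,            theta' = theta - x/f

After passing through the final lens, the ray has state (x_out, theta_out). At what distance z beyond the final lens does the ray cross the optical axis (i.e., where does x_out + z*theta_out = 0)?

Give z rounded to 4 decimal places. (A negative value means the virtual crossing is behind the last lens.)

Answer: -68.9759

Derivation:
Initial: x=4.0000 theta=0.0000
After 1 (propagate distance d=27): x=4.0000 theta=0.0000
After 2 (thin lens f=-47): x=4.0000 theta=4/47 (≈0.0851)
After 3 (propagate distance d=6): x=212/47 (≈4.5106) theta=4/47 (≈0.0851)
After 4 (thin lens f=-32): x=212/47 (≈4.5106) theta=85/376 (≈0.2261)
After 5 (propagate distance d=8): x=297/47 (≈6.3191) theta=85/376 (≈0.2261)
After 6 (thin lens f=47): x=297/47 (≈6.3191) theta=1619/17672 (≈0.0916)
z_focus = -x_out/theta_out = -(297/47)/(1619/17672) = -111672/1619 ≈ -68.9759
Rounded to 4 decimal places: z = -68.9759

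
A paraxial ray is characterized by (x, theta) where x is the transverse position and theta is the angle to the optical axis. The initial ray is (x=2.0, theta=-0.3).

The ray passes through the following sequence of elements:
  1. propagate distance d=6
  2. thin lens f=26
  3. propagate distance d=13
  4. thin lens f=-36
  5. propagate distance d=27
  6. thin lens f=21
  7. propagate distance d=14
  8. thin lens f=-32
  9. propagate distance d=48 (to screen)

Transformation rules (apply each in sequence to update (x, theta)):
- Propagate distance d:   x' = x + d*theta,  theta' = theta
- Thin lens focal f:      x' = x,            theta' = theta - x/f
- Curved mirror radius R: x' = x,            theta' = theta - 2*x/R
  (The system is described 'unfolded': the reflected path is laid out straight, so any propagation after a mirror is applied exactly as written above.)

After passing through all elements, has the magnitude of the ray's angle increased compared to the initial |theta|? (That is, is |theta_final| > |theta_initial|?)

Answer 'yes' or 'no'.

Answer: no

Derivation:
Initial: x=2.0000 theta=-0.3000
After 1 (propagate distance d=6): x=0.2000 theta=-0.3000
After 2 (thin lens f=26): x=0.2000 theta=-4/13 (≈-0.3077)
After 3 (propagate distance d=13): x=-3.8000 theta=-4/13 (≈-0.3077)
After 4 (thin lens f=-36): x=-3.8000 theta=-967/2340 (≈-0.4132)
After 5 (propagate distance d=27): x=-3889/260 (≈-14.9577) theta=-967/2340 (≈-0.4132)
After 6 (thin lens f=21): x=-3889/260 (≈-14.9577) theta=2449/8190 (≈0.2990)
After 7 (propagate distance d=14): x=-5041/468 (≈-10.7714) theta=2449/8190 (≈0.2990)
After 8 (thin lens f=-32): x=-5041/468 (≈-10.7714) theta=-19699/524160 (≈-0.0376)
After 9 (propagate distance d=48 (to screen)): x=-411967/32760 (≈-12.5753) theta=-19699/524160 (≈-0.0376)
|theta_initial|=0.3000 |theta_final|=19699/524160 (≈0.0376) -> not increased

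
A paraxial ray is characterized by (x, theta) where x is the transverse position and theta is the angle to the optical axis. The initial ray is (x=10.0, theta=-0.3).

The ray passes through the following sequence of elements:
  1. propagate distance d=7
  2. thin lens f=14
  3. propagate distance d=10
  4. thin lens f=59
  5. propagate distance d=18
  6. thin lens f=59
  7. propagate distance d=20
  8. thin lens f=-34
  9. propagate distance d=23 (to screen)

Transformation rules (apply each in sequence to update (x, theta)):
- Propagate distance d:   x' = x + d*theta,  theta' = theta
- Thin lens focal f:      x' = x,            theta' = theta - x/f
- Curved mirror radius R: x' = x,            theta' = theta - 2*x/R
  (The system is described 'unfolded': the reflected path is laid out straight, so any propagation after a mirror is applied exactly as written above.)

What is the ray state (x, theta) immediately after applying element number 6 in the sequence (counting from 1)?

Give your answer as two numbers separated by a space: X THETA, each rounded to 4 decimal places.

Initial: x=10.0000 theta=-0.3000
After 1 (propagate distance d=7): x=7.9000 theta=-0.3000
After 2 (thin lens f=14): x=7.9000 theta=-121/140 (≈-0.8643)
After 3 (propagate distance d=10): x=-26/35 (≈-0.7429) theta=-121/140 (≈-0.8643)
After 4 (thin lens f=59): x=-26/35 (≈-0.7429) theta=-201/236 (≈-0.8517)
After 5 (propagate distance d=18): x=-66383/4130 (≈-16.0734) theta=-201/236 (≈-0.8517)
After 6 (thin lens f=59): x=-66383/4130 (≈-16.0734) theta=-282299/487340 (≈-0.5793)
Rounded to 4 decimal places: x = -16.0734, theta = -0.5793

Answer: -16.0734 -0.5793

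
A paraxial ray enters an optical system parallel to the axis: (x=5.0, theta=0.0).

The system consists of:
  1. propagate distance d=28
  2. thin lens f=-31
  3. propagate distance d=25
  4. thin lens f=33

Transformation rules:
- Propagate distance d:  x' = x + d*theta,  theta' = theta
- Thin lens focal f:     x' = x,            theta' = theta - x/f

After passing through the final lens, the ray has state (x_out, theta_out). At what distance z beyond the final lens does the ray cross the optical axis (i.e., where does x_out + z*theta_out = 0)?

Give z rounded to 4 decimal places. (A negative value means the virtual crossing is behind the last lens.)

Initial: x=5.0000 theta=0.0000
After 1 (propagate distance d=28): x=5.0000 theta=0.0000
After 2 (thin lens f=-31): x=5.0000 theta=5/31 (≈0.1613)
After 3 (propagate distance d=25): x=280/31 (≈9.0323) theta=5/31 (≈0.1613)
After 4 (thin lens f=33): x=280/31 (≈9.0323) theta=-115/1023 (≈-0.1124)
z_focus = -x_out/theta_out = -(280/31)/(-115/1023) = 1848/23 ≈ 80.3478
Rounded to 4 decimal places: z = 80.3478

Answer: 80.3478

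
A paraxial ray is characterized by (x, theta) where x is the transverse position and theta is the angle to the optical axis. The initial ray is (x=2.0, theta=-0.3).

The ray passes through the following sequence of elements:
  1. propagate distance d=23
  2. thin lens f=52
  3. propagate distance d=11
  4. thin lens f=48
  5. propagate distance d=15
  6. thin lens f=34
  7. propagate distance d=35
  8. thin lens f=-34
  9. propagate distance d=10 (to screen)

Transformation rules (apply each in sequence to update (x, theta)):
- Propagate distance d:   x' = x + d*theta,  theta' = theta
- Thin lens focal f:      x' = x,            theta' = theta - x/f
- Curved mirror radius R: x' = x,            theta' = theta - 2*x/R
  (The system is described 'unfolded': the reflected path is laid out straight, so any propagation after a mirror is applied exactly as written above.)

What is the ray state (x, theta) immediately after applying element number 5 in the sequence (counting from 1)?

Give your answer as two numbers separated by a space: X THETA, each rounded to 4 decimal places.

Answer: -8.0114 -0.0565

Derivation:
Initial: x=2.0000 theta=-0.3000
After 1 (propagate distance d=23): x=-4.9000 theta=-0.3000
After 2 (thin lens f=52): x=-4.9000 theta=-107/520 (≈-0.2058)
After 3 (propagate distance d=11): x=-745/104 (≈-7.1635) theta=-107/520 (≈-0.2058)
After 4 (thin lens f=48): x=-745/104 (≈-7.1635) theta=-1411/24960 (≈-0.0565)
After 5 (propagate distance d=15): x=-13331/1664 (≈-8.0114) theta=-1411/24960 (≈-0.0565)
Rounded to 4 decimal places: x = -8.0114, theta = -0.0565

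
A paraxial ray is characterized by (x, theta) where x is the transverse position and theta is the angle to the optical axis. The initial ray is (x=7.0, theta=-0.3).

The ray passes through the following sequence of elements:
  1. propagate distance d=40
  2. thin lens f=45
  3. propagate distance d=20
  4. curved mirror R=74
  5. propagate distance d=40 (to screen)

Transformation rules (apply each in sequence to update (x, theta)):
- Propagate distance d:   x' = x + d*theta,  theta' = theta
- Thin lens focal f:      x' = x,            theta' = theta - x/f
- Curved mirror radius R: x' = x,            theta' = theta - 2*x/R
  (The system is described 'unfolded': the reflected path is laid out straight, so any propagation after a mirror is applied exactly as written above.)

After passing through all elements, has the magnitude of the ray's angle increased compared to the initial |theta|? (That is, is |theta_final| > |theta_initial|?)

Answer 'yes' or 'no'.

Initial: x=7.0000 theta=-0.3000
After 1 (propagate distance d=40): x=-5.0000 theta=-0.3000
After 2 (thin lens f=45): x=-5.0000 theta=-17/90 (≈-0.1889)
After 3 (propagate distance d=20): x=-79/9 (≈-8.7778) theta=-17/90 (≈-0.1889)
After 4 (curved mirror R=74): x=-79/9 (≈-8.7778) theta=161/3330 (≈0.0483)
After 5 (propagate distance d=40 (to screen)): x=-2279/333 (≈-6.8438) theta=161/3330 (≈0.0483)
|theta_initial|=0.3000 |theta_final|=161/3330 (≈0.0483) -> not increased

Answer: no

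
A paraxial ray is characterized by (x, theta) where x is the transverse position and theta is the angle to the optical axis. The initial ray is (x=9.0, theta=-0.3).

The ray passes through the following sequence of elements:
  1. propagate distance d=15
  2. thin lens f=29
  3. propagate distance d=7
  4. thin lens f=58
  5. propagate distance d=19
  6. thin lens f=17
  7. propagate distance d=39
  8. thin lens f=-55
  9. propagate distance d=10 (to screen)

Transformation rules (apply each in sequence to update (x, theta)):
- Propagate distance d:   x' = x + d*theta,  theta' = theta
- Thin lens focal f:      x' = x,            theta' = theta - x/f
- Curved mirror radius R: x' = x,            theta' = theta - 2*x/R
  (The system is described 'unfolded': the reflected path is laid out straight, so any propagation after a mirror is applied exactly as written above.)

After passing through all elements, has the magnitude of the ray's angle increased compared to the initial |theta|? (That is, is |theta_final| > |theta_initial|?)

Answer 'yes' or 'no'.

Initial: x=9.0000 theta=-0.3000
After 1 (propagate distance d=15): x=4.5000 theta=-0.3000
After 2 (thin lens f=29): x=4.5000 theta=-66/145 (≈-0.4552)
After 3 (propagate distance d=7): x=381/290 (≈1.3138) theta=-66/145 (≈-0.4552)
After 4 (thin lens f=58): x=381/290 (≈1.3138) theta=-8037/16820 (≈-0.4778)
After 5 (propagate distance d=19): x=-26121/3364 (≈-7.7649) theta=-8037/16820 (≈-0.4778)
After 6 (thin lens f=17): x=-26121/3364 (≈-7.7649) theta=-1506/71485 (≈-0.0211)
After 7 (propagate distance d=39): x=-2455221/285940 (≈-8.5865) theta=-1506/71485 (≈-0.0211)
After 8 (thin lens f=-55): x=-2455221/285940 (≈-8.5865) theta=-2786541/15726700 (≈-0.1772)
After 9 (propagate distance d=10 (to screen)): x=-32580513/3145340 (≈-10.3583) theta=-2786541/15726700 (≈-0.1772)
|theta_initial|=0.3000 |theta_final|=2786541/15726700 (≈0.1772) -> not increased

Answer: no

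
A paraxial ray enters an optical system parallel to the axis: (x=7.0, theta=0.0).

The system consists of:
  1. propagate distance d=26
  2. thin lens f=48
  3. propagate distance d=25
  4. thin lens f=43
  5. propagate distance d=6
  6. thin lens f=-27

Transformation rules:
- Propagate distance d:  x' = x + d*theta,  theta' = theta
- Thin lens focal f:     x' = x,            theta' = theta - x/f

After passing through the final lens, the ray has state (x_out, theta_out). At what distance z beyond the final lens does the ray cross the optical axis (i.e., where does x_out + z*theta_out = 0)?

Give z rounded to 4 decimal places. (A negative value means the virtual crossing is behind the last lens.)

Answer: 13.4659

Derivation:
Initial: x=7.0000 theta=0.0000
After 1 (propagate distance d=26): x=7.0000 theta=0.0000
After 2 (thin lens f=48): x=7.0000 theta=-7/48 (≈-0.1458)
After 3 (propagate distance d=25): x=161/48 (≈3.3542) theta=-7/48 (≈-0.1458)
After 4 (thin lens f=43): x=161/48 (≈3.3542) theta=-77/344 (≈-0.2238)
After 5 (propagate distance d=6): x=4151/2064 (≈2.0111) theta=-77/344 (≈-0.2238)
After 6 (thin lens f=-27): x=4151/2064 (≈2.0111) theta=-8323/55728 (≈-0.1494)
z_focus = -x_out/theta_out = -(4151/2064)/(-8323/55728) = 16011/1189 ≈ 13.4659
Rounded to 4 decimal places: z = 13.4659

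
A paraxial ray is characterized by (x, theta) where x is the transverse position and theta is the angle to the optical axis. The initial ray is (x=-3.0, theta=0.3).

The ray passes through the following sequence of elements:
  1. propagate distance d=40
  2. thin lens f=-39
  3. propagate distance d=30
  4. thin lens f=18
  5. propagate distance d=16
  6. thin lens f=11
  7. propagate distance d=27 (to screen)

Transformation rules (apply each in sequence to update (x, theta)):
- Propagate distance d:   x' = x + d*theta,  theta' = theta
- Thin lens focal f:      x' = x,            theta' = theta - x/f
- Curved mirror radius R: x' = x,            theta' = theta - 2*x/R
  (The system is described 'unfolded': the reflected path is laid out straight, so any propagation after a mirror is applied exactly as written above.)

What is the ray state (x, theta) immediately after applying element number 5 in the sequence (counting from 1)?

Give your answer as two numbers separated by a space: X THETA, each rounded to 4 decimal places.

Initial: x=-3.0000 theta=0.3000
After 1 (propagate distance d=40): x=9.0000 theta=0.3000
After 2 (thin lens f=-39): x=9.0000 theta=69/130 (≈0.5308)
After 3 (propagate distance d=30): x=324/13 (≈24.9231) theta=69/130 (≈0.5308)
After 4 (thin lens f=18): x=324/13 (≈24.9231) theta=-111/130 (≈-0.8538)
After 5 (propagate distance d=16): x=732/65 (≈11.2615) theta=-111/130 (≈-0.8538)
Rounded to 4 decimal places: x = 11.2615, theta = -0.8538

Answer: 11.2615 -0.8538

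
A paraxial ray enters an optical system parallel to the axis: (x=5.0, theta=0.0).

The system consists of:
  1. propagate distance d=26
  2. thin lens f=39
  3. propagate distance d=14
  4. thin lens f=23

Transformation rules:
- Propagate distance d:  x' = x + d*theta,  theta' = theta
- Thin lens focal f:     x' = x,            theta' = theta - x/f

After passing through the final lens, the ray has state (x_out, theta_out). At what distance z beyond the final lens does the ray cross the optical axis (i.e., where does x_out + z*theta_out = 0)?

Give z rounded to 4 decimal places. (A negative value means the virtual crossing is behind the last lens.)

Initial: x=5.0000 theta=0.0000
After 1 (propagate distance d=26): x=5.0000 theta=0.0000
After 2 (thin lens f=39): x=5.0000 theta=-5/39 (≈-0.1282)
After 3 (propagate distance d=14): x=125/39 (≈3.2051) theta=-5/39 (≈-0.1282)
After 4 (thin lens f=23): x=125/39 (≈3.2051) theta=-80/299 (≈-0.2676)
z_focus = -x_out/theta_out = -(125/39)/(-80/299) = 575/48 ≈ 11.9792
Rounded to 4 decimal places: z = 11.9792

Answer: 11.9792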